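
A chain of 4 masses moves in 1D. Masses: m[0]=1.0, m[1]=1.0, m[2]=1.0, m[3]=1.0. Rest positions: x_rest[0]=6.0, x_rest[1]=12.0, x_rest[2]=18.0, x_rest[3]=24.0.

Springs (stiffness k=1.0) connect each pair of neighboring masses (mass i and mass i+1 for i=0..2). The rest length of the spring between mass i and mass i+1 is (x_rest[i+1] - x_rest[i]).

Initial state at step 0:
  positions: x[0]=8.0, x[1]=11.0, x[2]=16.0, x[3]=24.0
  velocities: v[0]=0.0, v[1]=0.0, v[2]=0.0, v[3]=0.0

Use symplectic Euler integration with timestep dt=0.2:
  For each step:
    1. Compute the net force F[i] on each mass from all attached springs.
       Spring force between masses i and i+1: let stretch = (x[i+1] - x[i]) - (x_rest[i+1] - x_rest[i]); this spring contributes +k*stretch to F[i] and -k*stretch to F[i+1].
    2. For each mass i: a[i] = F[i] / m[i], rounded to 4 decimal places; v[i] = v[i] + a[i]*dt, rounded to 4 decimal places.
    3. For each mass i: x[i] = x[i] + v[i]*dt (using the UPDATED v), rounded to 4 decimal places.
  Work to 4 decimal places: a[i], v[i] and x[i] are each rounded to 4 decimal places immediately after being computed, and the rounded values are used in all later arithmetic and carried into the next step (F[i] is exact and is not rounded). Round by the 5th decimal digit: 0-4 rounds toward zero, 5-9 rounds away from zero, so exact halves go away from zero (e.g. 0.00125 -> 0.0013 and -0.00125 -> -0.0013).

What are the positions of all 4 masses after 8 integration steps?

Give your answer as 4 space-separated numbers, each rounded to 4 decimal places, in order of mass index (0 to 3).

Answer: 5.1134 12.7305 18.6524 22.5036

Derivation:
Step 0: x=[8.0000 11.0000 16.0000 24.0000] v=[0.0000 0.0000 0.0000 0.0000]
Step 1: x=[7.8800 11.0800 16.1200 23.9200] v=[-0.6000 0.4000 0.6000 -0.4000]
Step 2: x=[7.6480 11.2336 16.3504 23.7680] v=[-1.1600 0.7680 1.1520 -0.7600]
Step 3: x=[7.3194 11.4484 16.6728 23.5593] v=[-1.6429 1.0742 1.6122 -1.0435]
Step 4: x=[6.9160 11.7071 17.0617 23.3151] v=[-2.0171 1.2933 1.9446 -1.2208]
Step 5: x=[6.4642 11.9883 17.4866 23.0608] v=[-2.2589 1.4060 2.1244 -1.2715]
Step 6: x=[5.9934 12.2685 17.9145 22.8235] v=[-2.3541 1.4008 2.1396 -1.1863]
Step 7: x=[5.5336 12.5235 18.3129 22.6299] v=[-2.2991 1.2750 1.9922 -0.9681]
Step 8: x=[5.1134 12.7305 18.6524 22.5036] v=[-2.1011 1.0349 1.6977 -0.6315]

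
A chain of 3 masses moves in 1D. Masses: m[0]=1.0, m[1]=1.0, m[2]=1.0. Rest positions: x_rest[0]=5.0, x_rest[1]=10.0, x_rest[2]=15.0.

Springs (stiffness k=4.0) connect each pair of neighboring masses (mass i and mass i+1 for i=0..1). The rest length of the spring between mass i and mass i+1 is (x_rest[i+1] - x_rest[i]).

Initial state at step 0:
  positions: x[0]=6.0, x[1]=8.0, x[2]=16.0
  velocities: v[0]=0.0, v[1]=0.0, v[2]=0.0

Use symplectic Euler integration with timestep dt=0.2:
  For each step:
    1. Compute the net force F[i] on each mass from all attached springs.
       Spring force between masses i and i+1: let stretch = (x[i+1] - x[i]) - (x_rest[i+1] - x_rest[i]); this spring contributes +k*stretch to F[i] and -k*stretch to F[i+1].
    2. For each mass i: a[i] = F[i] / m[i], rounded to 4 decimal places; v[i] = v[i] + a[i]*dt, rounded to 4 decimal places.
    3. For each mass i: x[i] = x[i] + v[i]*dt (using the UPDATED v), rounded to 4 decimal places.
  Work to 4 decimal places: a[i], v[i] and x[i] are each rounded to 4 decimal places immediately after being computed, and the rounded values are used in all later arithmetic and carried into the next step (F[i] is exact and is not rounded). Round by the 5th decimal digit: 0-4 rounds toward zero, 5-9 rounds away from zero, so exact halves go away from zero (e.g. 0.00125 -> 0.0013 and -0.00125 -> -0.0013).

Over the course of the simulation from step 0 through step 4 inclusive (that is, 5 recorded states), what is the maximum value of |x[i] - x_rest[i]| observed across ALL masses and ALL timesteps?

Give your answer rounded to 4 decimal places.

Step 0: x=[6.0000 8.0000 16.0000] v=[0.0000 0.0000 0.0000]
Step 1: x=[5.5200 8.9600 15.5200] v=[-2.4000 4.8000 -2.4000]
Step 2: x=[4.7904 10.4192 14.7904] v=[-3.6480 7.2960 -3.6480]
Step 3: x=[4.1614 11.6772 14.1614] v=[-3.1450 6.2899 -3.1450]
Step 4: x=[3.9349 12.1301 13.9349] v=[-1.1324 2.2646 -1.1324]
Max displacement = 2.1301

Answer: 2.1301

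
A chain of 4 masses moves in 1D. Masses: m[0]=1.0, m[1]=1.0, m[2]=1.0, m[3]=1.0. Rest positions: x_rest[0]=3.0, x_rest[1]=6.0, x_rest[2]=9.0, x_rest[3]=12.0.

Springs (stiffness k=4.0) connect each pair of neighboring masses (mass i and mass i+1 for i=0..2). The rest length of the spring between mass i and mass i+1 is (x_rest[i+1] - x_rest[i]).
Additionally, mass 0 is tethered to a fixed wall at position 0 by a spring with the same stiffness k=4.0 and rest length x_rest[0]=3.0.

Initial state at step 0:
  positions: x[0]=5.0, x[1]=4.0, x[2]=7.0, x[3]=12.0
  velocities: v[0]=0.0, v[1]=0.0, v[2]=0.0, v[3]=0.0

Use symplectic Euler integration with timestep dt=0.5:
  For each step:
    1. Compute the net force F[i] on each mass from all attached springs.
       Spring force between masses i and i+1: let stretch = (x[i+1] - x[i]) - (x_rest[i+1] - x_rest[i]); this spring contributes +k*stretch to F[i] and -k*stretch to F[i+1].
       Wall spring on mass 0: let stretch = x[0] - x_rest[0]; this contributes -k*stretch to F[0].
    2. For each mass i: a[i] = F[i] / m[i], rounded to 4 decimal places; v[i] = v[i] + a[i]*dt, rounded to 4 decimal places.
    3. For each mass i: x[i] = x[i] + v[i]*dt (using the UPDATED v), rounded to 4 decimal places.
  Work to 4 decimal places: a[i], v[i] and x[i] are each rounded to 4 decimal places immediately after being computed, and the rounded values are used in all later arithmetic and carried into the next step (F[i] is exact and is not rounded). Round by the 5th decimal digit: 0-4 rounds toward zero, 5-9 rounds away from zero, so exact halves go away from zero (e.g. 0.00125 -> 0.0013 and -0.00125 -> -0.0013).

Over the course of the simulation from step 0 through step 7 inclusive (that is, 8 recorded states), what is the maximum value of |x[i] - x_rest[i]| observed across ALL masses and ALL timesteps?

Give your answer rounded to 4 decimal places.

Answer: 4.0000

Derivation:
Step 0: x=[5.0000 4.0000 7.0000 12.0000] v=[0.0000 0.0000 0.0000 0.0000]
Step 1: x=[-1.0000 8.0000 9.0000 10.0000] v=[-12.0000 8.0000 4.0000 -4.0000]
Step 2: x=[3.0000 4.0000 11.0000 10.0000] v=[8.0000 -8.0000 4.0000 0.0000]
Step 3: x=[5.0000 6.0000 5.0000 14.0000] v=[4.0000 4.0000 -12.0000 8.0000]
Step 4: x=[3.0000 6.0000 9.0000 12.0000] v=[-4.0000 0.0000 8.0000 -4.0000]
Step 5: x=[1.0000 6.0000 13.0000 10.0000] v=[-4.0000 0.0000 8.0000 -4.0000]
Step 6: x=[3.0000 8.0000 7.0000 14.0000] v=[4.0000 4.0000 -12.0000 8.0000]
Step 7: x=[7.0000 4.0000 9.0000 14.0000] v=[8.0000 -8.0000 4.0000 0.0000]
Max displacement = 4.0000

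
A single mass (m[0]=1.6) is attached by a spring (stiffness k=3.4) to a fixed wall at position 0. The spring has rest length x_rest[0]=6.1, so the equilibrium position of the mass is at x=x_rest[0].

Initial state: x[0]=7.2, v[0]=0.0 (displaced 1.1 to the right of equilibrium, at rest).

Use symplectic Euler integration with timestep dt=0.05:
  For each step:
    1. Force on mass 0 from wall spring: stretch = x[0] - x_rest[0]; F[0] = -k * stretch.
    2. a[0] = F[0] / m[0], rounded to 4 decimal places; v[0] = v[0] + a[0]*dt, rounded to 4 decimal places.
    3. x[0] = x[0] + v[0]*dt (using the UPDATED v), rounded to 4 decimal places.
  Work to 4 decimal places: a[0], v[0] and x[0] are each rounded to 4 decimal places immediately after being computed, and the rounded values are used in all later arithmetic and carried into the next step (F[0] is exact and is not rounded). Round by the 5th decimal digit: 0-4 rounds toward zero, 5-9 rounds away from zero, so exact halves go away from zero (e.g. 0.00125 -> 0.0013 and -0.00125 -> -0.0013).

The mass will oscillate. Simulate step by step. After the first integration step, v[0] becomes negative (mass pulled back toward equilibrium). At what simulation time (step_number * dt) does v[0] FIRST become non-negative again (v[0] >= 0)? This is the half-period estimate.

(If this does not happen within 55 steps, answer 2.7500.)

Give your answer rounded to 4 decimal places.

Step 0: x=[7.2000] v=[0.0000]
Step 1: x=[7.1942] v=[-0.1169]
Step 2: x=[7.1825] v=[-0.2332]
Step 3: x=[7.1651] v=[-0.3482]
Step 4: x=[7.1420] v=[-0.4614]
Step 5: x=[7.1134] v=[-0.5721]
Step 6: x=[7.0794] v=[-0.6798]
Step 7: x=[7.0402] v=[-0.7839]
Step 8: x=[6.9960] v=[-0.8838]
Step 9: x=[6.9471] v=[-0.9790]
Step 10: x=[6.8937] v=[-1.0690]
Step 11: x=[6.8360] v=[-1.1533]
Step 12: x=[6.7744] v=[-1.2315]
Step 13: x=[6.7092] v=[-1.3032]
Step 14: x=[6.6408] v=[-1.3679]
Step 15: x=[6.5695] v=[-1.4254]
Step 16: x=[6.4957] v=[-1.4753]
Step 17: x=[6.4198] v=[-1.5173]
Step 18: x=[6.3422] v=[-1.5513]
Step 19: x=[6.2634] v=[-1.5770]
Step 20: x=[6.1837] v=[-1.5944]
Step 21: x=[6.1035] v=[-1.6033]
Step 22: x=[6.0233] v=[-1.6037]
Step 23: x=[5.9435] v=[-1.5956]
Step 24: x=[5.8646] v=[-1.5790]
Step 25: x=[5.7869] v=[-1.5540]
Step 26: x=[5.7109] v=[-1.5207]
Step 27: x=[5.6369] v=[-1.4794]
Step 28: x=[5.5654] v=[-1.4302]
Step 29: x=[5.4967] v=[-1.3734]
Step 30: x=[5.4312] v=[-1.3093]
Step 31: x=[5.3693] v=[-1.2382]
Step 32: x=[5.3113] v=[-1.1606]
Step 33: x=[5.2575] v=[-1.0768]
Step 34: x=[5.2081] v=[-0.9873]
Step 35: x=[5.1635] v=[-0.8925]
Step 36: x=[5.1239] v=[-0.7930]
Step 37: x=[5.0894] v=[-0.6893]
Step 38: x=[5.0603] v=[-0.5819]
Step 39: x=[5.0367] v=[-0.4714]
Step 40: x=[5.0188] v=[-0.3584]
Step 41: x=[5.0066] v=[-0.2435]
Step 42: x=[5.0002] v=[-0.1273]
Step 43: x=[4.9997] v=[-0.0104]
Step 44: x=[5.0050] v=[0.1065]
First v>=0 after going negative at step 44, time=2.2000

Answer: 2.2000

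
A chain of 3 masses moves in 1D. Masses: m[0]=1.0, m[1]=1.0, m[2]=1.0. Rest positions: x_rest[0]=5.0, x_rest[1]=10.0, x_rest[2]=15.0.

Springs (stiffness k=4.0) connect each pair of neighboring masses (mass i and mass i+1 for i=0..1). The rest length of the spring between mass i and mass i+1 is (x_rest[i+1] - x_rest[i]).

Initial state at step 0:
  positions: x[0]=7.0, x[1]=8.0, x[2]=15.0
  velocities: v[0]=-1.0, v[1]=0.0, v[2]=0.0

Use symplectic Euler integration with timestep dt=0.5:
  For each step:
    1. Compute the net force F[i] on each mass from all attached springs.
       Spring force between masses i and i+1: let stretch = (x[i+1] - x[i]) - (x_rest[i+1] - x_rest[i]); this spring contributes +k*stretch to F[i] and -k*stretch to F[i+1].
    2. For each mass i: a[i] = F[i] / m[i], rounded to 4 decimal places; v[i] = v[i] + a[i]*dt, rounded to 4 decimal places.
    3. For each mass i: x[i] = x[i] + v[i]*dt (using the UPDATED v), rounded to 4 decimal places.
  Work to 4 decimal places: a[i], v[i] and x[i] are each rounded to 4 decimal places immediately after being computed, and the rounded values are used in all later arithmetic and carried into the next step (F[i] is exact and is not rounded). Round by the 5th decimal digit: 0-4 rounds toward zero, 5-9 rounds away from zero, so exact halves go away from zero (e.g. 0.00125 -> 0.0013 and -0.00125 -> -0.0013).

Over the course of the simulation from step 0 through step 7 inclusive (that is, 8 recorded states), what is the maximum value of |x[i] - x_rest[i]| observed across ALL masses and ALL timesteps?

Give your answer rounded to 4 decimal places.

Step 0: x=[7.0000 8.0000 15.0000] v=[-1.0000 0.0000 0.0000]
Step 1: x=[2.5000 14.0000 13.0000] v=[-9.0000 12.0000 -4.0000]
Step 2: x=[4.5000 7.5000 17.0000] v=[4.0000 -13.0000 8.0000]
Step 3: x=[4.5000 7.5000 16.5000] v=[0.0000 0.0000 -1.0000]
Step 4: x=[2.5000 13.5000 12.0000] v=[-4.0000 12.0000 -9.0000]
Step 5: x=[6.5000 7.0000 14.0000] v=[8.0000 -13.0000 4.0000]
Step 6: x=[6.0000 7.0000 14.0000] v=[-1.0000 0.0000 0.0000]
Step 7: x=[1.5000 13.0000 12.0000] v=[-9.0000 12.0000 -4.0000]
Max displacement = 4.0000

Answer: 4.0000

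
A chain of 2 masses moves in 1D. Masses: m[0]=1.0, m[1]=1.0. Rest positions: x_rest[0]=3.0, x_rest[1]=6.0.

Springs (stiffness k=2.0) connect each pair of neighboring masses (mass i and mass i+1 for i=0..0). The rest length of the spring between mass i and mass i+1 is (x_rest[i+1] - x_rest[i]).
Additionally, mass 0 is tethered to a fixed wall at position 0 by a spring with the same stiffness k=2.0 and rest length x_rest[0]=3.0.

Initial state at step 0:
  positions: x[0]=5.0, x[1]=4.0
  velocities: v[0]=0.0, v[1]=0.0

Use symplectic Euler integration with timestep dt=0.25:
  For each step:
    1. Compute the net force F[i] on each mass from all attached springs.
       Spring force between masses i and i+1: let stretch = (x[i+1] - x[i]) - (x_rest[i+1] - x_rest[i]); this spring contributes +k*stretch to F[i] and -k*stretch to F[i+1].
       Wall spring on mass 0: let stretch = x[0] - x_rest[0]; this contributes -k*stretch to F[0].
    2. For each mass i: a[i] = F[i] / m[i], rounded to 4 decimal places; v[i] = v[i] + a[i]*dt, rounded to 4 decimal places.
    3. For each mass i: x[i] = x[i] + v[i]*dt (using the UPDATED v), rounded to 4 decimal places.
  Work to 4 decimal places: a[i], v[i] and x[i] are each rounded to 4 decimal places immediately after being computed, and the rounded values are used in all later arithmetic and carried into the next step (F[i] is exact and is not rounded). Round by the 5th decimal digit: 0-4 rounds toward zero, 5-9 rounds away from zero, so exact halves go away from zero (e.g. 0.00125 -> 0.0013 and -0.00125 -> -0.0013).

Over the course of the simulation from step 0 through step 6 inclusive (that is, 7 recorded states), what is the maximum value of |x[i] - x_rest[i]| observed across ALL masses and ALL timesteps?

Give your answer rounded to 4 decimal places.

Answer: 2.5639

Derivation:
Step 0: x=[5.0000 4.0000] v=[0.0000 0.0000]
Step 1: x=[4.2500 4.5000] v=[-3.0000 2.0000]
Step 2: x=[3.0000 5.3438] v=[-5.0000 3.3750]
Step 3: x=[1.6680 6.2696] v=[-5.3281 3.7031]
Step 4: x=[0.7027 6.9952] v=[-3.8613 2.9023]
Step 5: x=[0.4361 7.3092] v=[-1.0664 1.2561]
Step 6: x=[0.9741 7.1391] v=[2.1521 -0.6805]
Max displacement = 2.5639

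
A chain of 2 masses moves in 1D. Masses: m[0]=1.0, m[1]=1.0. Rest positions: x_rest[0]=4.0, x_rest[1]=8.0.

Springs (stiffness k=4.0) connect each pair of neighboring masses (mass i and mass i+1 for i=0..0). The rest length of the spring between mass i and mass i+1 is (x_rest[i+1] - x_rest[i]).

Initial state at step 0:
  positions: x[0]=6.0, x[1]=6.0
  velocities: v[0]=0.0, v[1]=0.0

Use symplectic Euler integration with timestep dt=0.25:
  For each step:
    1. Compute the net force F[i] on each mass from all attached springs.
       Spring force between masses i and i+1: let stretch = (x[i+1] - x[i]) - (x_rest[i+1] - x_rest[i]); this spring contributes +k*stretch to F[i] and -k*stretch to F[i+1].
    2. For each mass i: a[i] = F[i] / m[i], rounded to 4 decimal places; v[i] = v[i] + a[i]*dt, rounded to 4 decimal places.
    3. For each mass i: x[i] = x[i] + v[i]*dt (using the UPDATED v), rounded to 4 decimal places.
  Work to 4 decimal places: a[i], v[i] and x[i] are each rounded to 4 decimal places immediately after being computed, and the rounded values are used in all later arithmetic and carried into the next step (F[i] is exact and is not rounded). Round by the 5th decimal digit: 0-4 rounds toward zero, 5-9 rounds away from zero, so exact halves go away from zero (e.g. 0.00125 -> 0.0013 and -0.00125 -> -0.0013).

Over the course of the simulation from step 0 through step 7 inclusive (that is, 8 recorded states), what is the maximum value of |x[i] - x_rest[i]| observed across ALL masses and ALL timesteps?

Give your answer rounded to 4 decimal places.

Step 0: x=[6.0000 6.0000] v=[0.0000 0.0000]
Step 1: x=[5.0000 7.0000] v=[-4.0000 4.0000]
Step 2: x=[3.5000 8.5000] v=[-6.0000 6.0000]
Step 3: x=[2.2500 9.7500] v=[-5.0000 5.0000]
Step 4: x=[1.8750 10.1250] v=[-1.5000 1.5000]
Step 5: x=[2.5625 9.4375] v=[2.7500 -2.7500]
Step 6: x=[3.9688 8.0313] v=[5.6250 -5.6250]
Step 7: x=[5.3907 6.6094] v=[5.6875 -5.6875]
Max displacement = 2.1250

Answer: 2.1250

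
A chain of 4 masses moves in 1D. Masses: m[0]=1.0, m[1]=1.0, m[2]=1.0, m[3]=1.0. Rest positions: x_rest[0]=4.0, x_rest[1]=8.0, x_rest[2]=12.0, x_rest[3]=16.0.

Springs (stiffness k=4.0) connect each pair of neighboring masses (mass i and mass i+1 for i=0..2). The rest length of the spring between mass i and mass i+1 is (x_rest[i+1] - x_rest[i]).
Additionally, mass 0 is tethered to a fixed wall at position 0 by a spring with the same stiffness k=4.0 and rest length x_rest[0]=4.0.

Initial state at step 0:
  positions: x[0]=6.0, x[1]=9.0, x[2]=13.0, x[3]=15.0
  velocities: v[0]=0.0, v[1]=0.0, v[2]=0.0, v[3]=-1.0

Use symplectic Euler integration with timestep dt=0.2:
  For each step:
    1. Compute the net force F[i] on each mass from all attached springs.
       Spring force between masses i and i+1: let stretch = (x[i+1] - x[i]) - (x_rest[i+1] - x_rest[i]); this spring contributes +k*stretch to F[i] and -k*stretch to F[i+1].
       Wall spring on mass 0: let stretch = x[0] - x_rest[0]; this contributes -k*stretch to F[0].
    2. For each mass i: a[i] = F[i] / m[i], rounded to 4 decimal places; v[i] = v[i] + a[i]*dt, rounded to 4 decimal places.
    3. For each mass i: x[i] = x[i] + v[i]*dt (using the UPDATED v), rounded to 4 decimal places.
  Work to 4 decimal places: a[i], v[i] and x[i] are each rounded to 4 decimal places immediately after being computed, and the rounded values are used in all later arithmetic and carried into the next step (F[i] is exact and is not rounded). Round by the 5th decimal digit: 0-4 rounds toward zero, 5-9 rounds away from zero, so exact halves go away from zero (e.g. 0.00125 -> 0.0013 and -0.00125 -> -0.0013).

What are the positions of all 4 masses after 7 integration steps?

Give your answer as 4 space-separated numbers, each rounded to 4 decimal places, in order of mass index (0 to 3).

Step 0: x=[6.0000 9.0000 13.0000 15.0000] v=[0.0000 0.0000 0.0000 -1.0000]
Step 1: x=[5.5200 9.1600 12.6800 15.1200] v=[-2.4000 0.8000 -1.6000 0.6000]
Step 2: x=[4.7392 9.3008 12.1872 15.4896] v=[-3.9040 0.7040 -2.4640 1.8480]
Step 3: x=[3.9300 9.1736 11.7610 15.9708] v=[-4.0461 -0.6362 -2.1312 2.4061]
Step 4: x=[3.3310 8.6214 11.5943 16.4185] v=[-2.9952 -2.7612 -0.8333 2.2383]
Step 5: x=[3.0455 7.6984 11.7238 16.7343] v=[-1.4277 -4.6152 0.6477 1.5789]
Step 6: x=[3.0171 6.6750 12.0110 16.8884] v=[-0.1418 -5.1172 1.4358 0.7705]
Step 7: x=[3.0913 5.9201 12.2248 16.9021] v=[0.3708 -3.7747 1.0689 0.0686]

Answer: 3.0913 5.9201 12.2248 16.9021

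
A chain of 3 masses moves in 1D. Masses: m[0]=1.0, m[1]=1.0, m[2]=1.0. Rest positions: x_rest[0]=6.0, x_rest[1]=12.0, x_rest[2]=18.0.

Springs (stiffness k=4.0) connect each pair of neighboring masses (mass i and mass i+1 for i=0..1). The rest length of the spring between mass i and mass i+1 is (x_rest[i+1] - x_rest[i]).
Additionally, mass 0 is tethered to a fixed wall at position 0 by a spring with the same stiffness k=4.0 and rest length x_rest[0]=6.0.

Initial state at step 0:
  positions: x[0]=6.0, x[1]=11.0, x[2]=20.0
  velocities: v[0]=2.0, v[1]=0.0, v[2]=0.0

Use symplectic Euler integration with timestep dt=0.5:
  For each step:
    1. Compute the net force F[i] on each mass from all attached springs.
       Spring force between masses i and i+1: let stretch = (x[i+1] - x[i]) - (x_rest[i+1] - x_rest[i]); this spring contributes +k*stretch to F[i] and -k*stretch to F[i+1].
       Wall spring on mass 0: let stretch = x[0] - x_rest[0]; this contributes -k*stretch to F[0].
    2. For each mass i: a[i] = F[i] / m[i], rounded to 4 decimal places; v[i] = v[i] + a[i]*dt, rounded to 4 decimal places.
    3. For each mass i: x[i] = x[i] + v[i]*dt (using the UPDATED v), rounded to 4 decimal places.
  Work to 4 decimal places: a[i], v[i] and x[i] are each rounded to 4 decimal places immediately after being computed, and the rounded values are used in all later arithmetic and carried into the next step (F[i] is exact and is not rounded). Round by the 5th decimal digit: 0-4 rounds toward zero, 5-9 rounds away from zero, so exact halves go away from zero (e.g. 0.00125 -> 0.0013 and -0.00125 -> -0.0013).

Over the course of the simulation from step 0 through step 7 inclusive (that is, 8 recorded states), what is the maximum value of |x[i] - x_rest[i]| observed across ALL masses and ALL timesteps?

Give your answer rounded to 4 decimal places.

Answer: 3.0000

Derivation:
Step 0: x=[6.0000 11.0000 20.0000] v=[2.0000 0.0000 0.0000]
Step 1: x=[6.0000 15.0000 17.0000] v=[0.0000 8.0000 -6.0000]
Step 2: x=[9.0000 12.0000 18.0000] v=[6.0000 -6.0000 2.0000]
Step 3: x=[6.0000 12.0000 19.0000] v=[-6.0000 0.0000 2.0000]
Step 4: x=[3.0000 13.0000 19.0000] v=[-6.0000 2.0000 0.0000]
Step 5: x=[7.0000 10.0000 19.0000] v=[8.0000 -6.0000 0.0000]
Step 6: x=[7.0000 13.0000 16.0000] v=[0.0000 6.0000 -6.0000]
Step 7: x=[6.0000 13.0000 16.0000] v=[-2.0000 0.0000 0.0000]
Max displacement = 3.0000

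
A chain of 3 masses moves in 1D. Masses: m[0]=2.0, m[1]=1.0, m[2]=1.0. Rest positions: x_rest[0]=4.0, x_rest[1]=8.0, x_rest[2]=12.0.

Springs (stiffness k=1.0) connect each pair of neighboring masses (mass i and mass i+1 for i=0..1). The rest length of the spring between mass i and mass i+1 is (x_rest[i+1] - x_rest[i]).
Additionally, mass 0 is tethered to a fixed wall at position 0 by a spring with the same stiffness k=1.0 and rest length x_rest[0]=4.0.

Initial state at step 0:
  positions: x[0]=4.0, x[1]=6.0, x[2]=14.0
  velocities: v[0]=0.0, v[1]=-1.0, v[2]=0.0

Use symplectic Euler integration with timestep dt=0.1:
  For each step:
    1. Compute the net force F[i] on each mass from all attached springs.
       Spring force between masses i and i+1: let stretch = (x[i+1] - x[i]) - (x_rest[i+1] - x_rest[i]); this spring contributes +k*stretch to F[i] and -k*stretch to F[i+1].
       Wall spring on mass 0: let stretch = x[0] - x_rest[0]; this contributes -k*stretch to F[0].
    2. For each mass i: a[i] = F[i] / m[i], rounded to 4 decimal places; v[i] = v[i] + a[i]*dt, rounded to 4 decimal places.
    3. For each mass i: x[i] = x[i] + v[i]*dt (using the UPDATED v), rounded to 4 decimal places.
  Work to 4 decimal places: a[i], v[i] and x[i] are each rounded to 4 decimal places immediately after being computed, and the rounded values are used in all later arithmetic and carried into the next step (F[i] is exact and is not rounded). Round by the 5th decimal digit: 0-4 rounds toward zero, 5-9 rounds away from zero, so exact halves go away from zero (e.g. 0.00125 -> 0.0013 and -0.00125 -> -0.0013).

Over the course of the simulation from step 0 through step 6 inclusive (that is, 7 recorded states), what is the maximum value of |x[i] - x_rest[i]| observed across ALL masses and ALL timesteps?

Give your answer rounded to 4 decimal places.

Step 0: x=[4.0000 6.0000 14.0000] v=[0.0000 -1.0000 0.0000]
Step 1: x=[3.9900 5.9600 13.9600] v=[-0.1000 -0.4000 -0.4000]
Step 2: x=[3.9699 5.9803 13.8800] v=[-0.2010 0.2030 -0.8000]
Step 3: x=[3.9400 6.0595 13.7610] v=[-0.2990 0.7919 -1.1900]
Step 4: x=[3.9010 6.1945 13.6050] v=[-0.3900 1.3501 -1.5602]
Step 5: x=[3.8540 6.3807 13.4149] v=[-0.4704 1.8618 -1.9013]
Step 6: x=[3.8003 6.6120 13.1944] v=[-0.5368 2.3126 -2.2047]
Max displacement = 2.0400

Answer: 2.0400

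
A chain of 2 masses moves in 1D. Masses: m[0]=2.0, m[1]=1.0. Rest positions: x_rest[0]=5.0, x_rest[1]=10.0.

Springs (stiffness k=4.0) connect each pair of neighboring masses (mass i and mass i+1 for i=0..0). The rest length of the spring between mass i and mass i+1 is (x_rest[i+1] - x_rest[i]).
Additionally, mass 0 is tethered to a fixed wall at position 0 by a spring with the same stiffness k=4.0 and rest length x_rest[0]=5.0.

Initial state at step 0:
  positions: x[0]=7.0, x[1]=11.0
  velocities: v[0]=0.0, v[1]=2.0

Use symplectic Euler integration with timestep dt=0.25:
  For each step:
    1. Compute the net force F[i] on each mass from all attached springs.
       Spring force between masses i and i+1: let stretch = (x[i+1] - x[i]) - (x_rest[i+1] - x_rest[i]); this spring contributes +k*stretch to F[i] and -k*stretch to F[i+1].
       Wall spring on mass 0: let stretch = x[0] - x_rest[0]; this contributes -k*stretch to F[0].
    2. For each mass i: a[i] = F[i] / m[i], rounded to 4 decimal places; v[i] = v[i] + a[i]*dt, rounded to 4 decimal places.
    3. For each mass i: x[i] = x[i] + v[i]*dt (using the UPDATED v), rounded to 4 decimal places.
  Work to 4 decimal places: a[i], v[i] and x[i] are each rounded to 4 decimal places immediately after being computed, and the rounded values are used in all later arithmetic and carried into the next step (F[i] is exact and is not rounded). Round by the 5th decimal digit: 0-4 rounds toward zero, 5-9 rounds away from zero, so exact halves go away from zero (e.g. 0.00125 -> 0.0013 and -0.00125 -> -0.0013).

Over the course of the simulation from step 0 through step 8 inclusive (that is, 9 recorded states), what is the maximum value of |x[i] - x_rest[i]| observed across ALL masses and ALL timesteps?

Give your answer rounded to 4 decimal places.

Step 0: x=[7.0000 11.0000] v=[0.0000 2.0000]
Step 1: x=[6.6250 11.7500] v=[-1.5000 3.0000]
Step 2: x=[6.0625 12.4688] v=[-2.2500 2.8750]
Step 3: x=[5.5430 12.8360] v=[-2.0781 1.4687]
Step 4: x=[5.2422 12.6299] v=[-1.2031 -0.8243]
Step 5: x=[5.2096 11.8269] v=[-0.1304 -3.2120]
Step 6: x=[5.3530 10.6196] v=[0.5735 -4.8293]
Step 7: x=[5.4856 9.3456] v=[0.5303 -5.0959]
Step 8: x=[5.4150 8.3566] v=[-0.2825 -3.9559]
Max displacement = 2.8360

Answer: 2.8360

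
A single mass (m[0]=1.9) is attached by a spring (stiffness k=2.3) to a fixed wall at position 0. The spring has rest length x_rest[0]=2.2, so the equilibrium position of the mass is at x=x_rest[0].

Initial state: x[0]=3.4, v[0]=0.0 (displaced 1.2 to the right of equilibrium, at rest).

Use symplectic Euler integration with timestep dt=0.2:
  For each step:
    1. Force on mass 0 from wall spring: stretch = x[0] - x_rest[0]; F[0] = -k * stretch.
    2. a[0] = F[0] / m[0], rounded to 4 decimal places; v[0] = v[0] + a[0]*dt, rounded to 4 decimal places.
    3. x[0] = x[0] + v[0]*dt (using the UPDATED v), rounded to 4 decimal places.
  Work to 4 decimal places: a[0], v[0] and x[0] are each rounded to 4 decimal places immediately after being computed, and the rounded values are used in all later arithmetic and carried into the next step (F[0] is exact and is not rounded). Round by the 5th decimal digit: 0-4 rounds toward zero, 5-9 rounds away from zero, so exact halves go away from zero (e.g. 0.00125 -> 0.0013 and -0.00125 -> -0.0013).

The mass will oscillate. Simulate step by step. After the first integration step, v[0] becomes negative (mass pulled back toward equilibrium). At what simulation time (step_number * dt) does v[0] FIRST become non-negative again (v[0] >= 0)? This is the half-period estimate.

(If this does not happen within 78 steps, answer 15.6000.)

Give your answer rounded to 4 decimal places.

Answer: 3.0000

Derivation:
Step 0: x=[3.4000] v=[0.0000]
Step 1: x=[3.3419] v=[-0.2905]
Step 2: x=[3.2285] v=[-0.5670]
Step 3: x=[3.0653] v=[-0.8160]
Step 4: x=[2.8602] v=[-1.0255]
Step 5: x=[2.6231] v=[-1.1853]
Step 6: x=[2.3656] v=[-1.2877]
Step 7: x=[2.1000] v=[-1.3278]
Step 8: x=[1.8393] v=[-1.3036]
Step 9: x=[1.5960] v=[-1.2163]
Step 10: x=[1.3820] v=[-1.0701]
Step 11: x=[1.2076] v=[-0.8721]
Step 12: x=[1.0812] v=[-0.6318]
Step 13: x=[1.0090] v=[-0.3609]
Step 14: x=[0.9945] v=[-0.0726]
Step 15: x=[1.0384] v=[0.2193]
First v>=0 after going negative at step 15, time=3.0000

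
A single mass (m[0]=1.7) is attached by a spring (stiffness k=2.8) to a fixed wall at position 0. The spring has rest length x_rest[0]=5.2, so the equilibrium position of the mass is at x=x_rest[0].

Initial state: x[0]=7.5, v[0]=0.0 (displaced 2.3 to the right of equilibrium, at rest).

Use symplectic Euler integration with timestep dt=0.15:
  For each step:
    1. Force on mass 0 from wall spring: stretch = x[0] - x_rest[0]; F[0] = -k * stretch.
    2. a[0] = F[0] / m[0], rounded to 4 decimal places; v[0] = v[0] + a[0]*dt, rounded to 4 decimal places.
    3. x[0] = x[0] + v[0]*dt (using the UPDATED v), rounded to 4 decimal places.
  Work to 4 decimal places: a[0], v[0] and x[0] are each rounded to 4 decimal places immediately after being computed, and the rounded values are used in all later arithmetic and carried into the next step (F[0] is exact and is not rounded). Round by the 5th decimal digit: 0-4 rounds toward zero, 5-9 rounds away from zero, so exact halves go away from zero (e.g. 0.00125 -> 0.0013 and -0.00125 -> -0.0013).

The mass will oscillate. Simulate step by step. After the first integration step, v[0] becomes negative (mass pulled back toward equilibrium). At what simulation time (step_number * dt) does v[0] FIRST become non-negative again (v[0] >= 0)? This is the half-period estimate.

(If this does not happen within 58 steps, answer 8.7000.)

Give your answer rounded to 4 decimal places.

Step 0: x=[7.5000] v=[0.0000]
Step 1: x=[7.4148] v=[-0.5682]
Step 2: x=[7.2475] v=[-1.1154]
Step 3: x=[7.0043] v=[-1.6213]
Step 4: x=[6.6942] v=[-2.0671]
Step 5: x=[6.3288] v=[-2.4363]
Step 6: x=[5.9215] v=[-2.7152]
Step 7: x=[5.4875] v=[-2.8935]
Step 8: x=[5.0428] v=[-2.9645]
Step 9: x=[4.6039] v=[-2.9257]
Step 10: x=[4.1871] v=[-2.7784]
Step 11: x=[3.8079] v=[-2.5282]
Step 12: x=[3.4803] v=[-2.1843]
Step 13: x=[3.2164] v=[-1.7594]
Step 14: x=[3.0260] v=[-1.2693]
Step 15: x=[2.9162] v=[-0.7322]
Step 16: x=[2.8910] v=[-0.1680]
Step 17: x=[2.9514] v=[0.4025]
First v>=0 after going negative at step 17, time=2.5500

Answer: 2.5500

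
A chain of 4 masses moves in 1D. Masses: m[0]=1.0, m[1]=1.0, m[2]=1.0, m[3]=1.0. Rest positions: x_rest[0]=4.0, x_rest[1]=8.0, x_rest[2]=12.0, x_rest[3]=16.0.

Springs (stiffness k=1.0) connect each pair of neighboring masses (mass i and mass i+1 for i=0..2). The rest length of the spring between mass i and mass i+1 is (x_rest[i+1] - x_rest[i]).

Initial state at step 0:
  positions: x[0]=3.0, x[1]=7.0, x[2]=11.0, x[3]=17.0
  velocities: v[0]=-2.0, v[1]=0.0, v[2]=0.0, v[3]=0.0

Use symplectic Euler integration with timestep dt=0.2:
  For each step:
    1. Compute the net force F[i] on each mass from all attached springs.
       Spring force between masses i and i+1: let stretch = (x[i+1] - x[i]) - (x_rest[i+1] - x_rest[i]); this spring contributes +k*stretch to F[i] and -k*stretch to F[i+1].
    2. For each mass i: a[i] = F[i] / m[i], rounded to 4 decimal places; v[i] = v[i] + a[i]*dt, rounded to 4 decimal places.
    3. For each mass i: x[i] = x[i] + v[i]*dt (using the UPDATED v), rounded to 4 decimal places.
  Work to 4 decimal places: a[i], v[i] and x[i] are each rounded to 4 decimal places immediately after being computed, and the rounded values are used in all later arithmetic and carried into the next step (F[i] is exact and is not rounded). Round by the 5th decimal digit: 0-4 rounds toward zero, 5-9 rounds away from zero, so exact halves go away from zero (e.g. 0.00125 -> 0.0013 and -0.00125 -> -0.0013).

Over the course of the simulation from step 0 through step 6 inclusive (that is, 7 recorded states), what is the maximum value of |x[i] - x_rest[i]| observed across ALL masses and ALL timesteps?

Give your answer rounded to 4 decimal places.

Answer: 2.8978

Derivation:
Step 0: x=[3.0000 7.0000 11.0000 17.0000] v=[-2.0000 0.0000 0.0000 0.0000]
Step 1: x=[2.6000 7.0000 11.0800 16.9200] v=[-2.0000 0.0000 0.4000 -0.4000]
Step 2: x=[2.2160 6.9872 11.2304 16.7664] v=[-1.9200 -0.0640 0.7520 -0.7680]
Step 3: x=[1.8628 6.9533 11.4325 16.5514] v=[-1.7658 -0.1696 1.0106 -1.0752]
Step 4: x=[1.5533 6.8949 11.6602 16.2916] v=[-1.5477 -0.2919 1.1385 -1.2990]
Step 5: x=[1.2974 6.8135 11.8825 16.0065] v=[-1.2794 -0.4072 1.1117 -1.4253]
Step 6: x=[1.1022 6.7142 12.0670 15.7165] v=[-0.9762 -0.4966 0.9227 -1.4501]
Max displacement = 2.8978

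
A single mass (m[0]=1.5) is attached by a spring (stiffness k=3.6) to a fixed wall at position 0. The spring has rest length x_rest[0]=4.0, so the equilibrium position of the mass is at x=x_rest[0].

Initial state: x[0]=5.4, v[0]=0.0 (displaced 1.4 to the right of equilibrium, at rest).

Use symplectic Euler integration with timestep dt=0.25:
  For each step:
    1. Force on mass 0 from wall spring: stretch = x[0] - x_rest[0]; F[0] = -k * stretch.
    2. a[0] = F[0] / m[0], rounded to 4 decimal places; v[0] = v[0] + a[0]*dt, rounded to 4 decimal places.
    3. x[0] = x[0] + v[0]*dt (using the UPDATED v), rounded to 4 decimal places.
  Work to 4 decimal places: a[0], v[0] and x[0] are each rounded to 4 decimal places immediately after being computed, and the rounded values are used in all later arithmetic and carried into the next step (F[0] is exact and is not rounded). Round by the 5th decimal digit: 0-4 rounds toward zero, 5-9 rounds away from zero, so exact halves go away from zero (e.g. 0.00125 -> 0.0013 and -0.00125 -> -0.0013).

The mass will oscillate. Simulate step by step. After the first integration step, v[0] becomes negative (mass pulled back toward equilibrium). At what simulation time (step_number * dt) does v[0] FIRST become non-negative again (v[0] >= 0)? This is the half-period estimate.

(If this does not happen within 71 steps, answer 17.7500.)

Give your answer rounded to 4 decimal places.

Step 0: x=[5.4000] v=[0.0000]
Step 1: x=[5.1900] v=[-0.8400]
Step 2: x=[4.8015] v=[-1.5540]
Step 3: x=[4.2928] v=[-2.0349]
Step 4: x=[3.7402] v=[-2.2106]
Step 5: x=[3.2265] v=[-2.0547]
Step 6: x=[2.8289] v=[-1.5906]
Step 7: x=[2.6069] v=[-0.8880]
Step 8: x=[2.5939] v=[-0.0522]
Step 9: x=[2.7918] v=[0.7915]
First v>=0 after going negative at step 9, time=2.2500

Answer: 2.2500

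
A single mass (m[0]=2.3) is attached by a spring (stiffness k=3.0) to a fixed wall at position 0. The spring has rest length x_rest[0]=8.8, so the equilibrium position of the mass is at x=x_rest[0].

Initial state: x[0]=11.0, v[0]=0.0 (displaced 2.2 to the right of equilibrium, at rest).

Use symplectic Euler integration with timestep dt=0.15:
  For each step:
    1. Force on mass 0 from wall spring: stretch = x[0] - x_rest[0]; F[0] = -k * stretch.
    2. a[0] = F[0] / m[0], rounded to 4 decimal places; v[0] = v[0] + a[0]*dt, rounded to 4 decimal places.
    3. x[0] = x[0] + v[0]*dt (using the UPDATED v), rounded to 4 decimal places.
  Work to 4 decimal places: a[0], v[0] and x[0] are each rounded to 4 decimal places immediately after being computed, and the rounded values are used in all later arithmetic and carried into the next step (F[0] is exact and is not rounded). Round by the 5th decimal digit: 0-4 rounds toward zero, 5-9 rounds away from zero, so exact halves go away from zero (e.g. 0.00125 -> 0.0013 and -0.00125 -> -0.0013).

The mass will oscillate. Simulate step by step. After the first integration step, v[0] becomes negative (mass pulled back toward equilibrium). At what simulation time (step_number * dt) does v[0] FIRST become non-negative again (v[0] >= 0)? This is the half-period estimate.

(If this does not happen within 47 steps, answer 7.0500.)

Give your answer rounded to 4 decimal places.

Step 0: x=[11.0000] v=[0.0000]
Step 1: x=[10.9354] v=[-0.4304]
Step 2: x=[10.8082] v=[-0.8482]
Step 3: x=[10.6220] v=[-1.2411]
Step 4: x=[10.3824] v=[-1.5976]
Step 5: x=[10.0963] v=[-1.9072]
Step 6: x=[9.7722] v=[-2.1608]
Step 7: x=[9.4196] v=[-2.3510]
Step 8: x=[9.0488] v=[-2.4722]
Step 9: x=[8.6707] v=[-2.5209]
Step 10: x=[8.2964] v=[-2.4956]
Step 11: x=[7.9368] v=[-2.3971]
Step 12: x=[7.6026] v=[-2.2282]
Step 13: x=[7.3035] v=[-1.9939]
Step 14: x=[7.0483] v=[-1.7011]
Step 15: x=[6.8445] v=[-1.3584]
Step 16: x=[6.6981] v=[-0.9758]
Step 17: x=[6.6134] v=[-0.5646]
Step 18: x=[6.5929] v=[-0.1368]
Step 19: x=[6.6372] v=[0.2950]
First v>=0 after going negative at step 19, time=2.8500

Answer: 2.8500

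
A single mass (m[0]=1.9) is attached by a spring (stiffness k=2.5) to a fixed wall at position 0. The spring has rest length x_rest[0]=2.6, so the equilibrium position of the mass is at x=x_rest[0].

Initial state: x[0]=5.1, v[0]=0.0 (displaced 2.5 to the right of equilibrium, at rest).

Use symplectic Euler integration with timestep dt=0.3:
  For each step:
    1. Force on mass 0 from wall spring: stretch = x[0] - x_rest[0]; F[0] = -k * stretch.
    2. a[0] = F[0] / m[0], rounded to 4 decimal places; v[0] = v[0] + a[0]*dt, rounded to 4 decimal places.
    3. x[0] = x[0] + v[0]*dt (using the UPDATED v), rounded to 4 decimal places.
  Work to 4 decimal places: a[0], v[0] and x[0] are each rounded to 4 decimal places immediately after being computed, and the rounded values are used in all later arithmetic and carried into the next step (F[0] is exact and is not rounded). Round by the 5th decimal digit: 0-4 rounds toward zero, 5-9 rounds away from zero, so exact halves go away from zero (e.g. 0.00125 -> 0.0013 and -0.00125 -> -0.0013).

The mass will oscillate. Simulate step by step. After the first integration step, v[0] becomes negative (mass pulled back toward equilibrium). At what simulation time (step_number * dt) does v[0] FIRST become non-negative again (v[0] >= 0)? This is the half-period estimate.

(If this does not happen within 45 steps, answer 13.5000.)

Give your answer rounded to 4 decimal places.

Answer: 3.0000

Derivation:
Step 0: x=[5.1000] v=[0.0000]
Step 1: x=[4.8039] v=[-0.9869]
Step 2: x=[4.2468] v=[-1.8569]
Step 3: x=[3.4947] v=[-2.5069]
Step 4: x=[2.6367] v=[-2.8601]
Step 5: x=[1.7743] v=[-2.8746]
Step 6: x=[1.0097] v=[-2.5487]
Step 7: x=[0.4334] v=[-1.9210]
Step 8: x=[0.1137] v=[-1.0658]
Step 9: x=[0.0884] v=[-0.0844]
Step 10: x=[0.3605] v=[0.9070]
First v>=0 after going negative at step 10, time=3.0000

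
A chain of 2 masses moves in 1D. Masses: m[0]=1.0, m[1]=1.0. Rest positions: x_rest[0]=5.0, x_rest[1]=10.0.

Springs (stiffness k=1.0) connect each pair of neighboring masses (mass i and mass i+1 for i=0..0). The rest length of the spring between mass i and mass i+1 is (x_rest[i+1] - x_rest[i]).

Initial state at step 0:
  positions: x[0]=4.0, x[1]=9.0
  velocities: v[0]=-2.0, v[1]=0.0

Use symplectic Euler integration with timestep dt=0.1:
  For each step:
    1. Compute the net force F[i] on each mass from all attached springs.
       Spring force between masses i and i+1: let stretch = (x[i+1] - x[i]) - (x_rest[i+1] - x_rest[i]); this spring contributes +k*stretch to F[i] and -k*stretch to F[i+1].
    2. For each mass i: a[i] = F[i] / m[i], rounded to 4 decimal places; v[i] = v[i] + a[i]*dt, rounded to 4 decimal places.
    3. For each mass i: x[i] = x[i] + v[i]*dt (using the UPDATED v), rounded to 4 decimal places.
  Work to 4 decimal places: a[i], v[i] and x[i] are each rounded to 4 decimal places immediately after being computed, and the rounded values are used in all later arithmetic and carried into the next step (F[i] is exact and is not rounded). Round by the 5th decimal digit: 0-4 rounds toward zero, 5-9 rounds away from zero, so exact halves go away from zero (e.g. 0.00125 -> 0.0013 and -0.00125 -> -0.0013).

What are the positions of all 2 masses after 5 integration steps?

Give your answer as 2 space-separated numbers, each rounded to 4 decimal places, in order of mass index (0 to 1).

Step 0: x=[4.0000 9.0000] v=[-2.0000 0.0000]
Step 1: x=[3.8000 9.0000] v=[-2.0000 0.0000]
Step 2: x=[3.6020 8.9980] v=[-1.9800 -0.0200]
Step 3: x=[3.4080 8.9920] v=[-1.9404 -0.0596]
Step 4: x=[3.2198 8.9802] v=[-1.8820 -0.1180]
Step 5: x=[3.0392 8.9608] v=[-1.8060 -0.1940]

Answer: 3.0392 8.9608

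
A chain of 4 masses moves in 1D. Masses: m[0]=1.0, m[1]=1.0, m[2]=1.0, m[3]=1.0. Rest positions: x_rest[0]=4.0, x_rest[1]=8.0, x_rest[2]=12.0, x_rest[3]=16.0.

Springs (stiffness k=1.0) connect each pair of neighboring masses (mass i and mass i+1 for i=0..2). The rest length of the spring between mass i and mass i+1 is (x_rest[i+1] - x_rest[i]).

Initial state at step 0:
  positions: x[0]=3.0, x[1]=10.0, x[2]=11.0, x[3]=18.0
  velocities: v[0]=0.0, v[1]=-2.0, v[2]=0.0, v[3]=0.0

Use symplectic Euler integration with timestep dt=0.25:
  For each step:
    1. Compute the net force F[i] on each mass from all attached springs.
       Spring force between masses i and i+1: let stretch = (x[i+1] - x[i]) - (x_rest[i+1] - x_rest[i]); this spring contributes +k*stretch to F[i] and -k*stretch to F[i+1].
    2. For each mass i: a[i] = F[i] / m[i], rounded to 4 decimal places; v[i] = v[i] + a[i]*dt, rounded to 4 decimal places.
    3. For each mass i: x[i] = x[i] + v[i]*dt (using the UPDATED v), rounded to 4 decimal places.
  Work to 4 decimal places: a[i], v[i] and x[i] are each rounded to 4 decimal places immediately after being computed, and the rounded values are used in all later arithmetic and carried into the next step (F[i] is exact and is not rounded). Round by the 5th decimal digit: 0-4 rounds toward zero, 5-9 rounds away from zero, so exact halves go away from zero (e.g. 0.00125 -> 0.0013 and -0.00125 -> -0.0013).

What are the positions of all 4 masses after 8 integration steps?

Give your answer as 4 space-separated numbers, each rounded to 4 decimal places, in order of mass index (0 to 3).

Step 0: x=[3.0000 10.0000 11.0000 18.0000] v=[0.0000 -2.0000 0.0000 0.0000]
Step 1: x=[3.1875 9.1250 11.3750 17.8125] v=[0.7500 -3.5000 1.5000 -0.7500]
Step 2: x=[3.4961 8.0195 12.0117 17.4727] v=[1.2344 -4.4219 2.5469 -1.3594]
Step 3: x=[3.8374 6.8808 12.7402 17.0415] v=[1.3653 -4.5547 2.9141 -1.7247]
Step 4: x=[4.1190 5.9181 13.3714 16.5915] v=[1.1262 -3.8507 2.5246 -1.8000]
Step 5: x=[4.2630 5.3088 13.7380 16.1903] v=[0.5760 -2.4372 1.4663 -1.6050]
Step 6: x=[4.2224 5.1610 13.7310 15.8858] v=[-0.1626 -0.5914 -0.0279 -1.2181]
Step 7: x=[3.9904 5.4901 13.3231 15.6966] v=[-0.9280 1.3165 -1.6317 -0.7568]
Step 8: x=[3.6021 6.2151 12.5740 15.6091] v=[-1.5531 2.8998 -2.9966 -0.3502]

Answer: 3.6021 6.2151 12.5740 15.6091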